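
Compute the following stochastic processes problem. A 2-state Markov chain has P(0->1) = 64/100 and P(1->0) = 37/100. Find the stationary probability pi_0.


Stationary distribution: pi_0 = p10/(p01+p10), pi_1 = p01/(p01+p10)
p01 = 0.6400, p10 = 0.3700
pi_0 = 0.3663

0.3663


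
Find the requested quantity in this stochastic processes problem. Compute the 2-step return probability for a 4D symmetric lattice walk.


P(return in 2 steps) = P(reverse first step) = 1/(2d)
= 1/8
= 0.1250

0.1250


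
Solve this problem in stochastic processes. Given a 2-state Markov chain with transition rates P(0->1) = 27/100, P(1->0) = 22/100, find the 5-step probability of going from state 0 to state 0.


Computing P^5 by matrix multiplication.
P = [[0.7300, 0.2700], [0.2200, 0.7800]]
After raising P to the power 5:
P^5(0,0) = 0.4680

0.4680


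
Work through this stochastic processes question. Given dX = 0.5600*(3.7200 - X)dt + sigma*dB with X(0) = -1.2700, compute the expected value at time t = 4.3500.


E[X(t)] = mu + (X(0) - mu)*exp(-theta*t)
= 3.7200 + (-1.2700 - 3.7200)*exp(-0.5600*4.3500)
= 3.7200 + -4.9900 * 0.0875
= 3.2833

3.2833


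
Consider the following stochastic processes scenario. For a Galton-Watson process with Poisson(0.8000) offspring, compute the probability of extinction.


Since mu = 0.8000 <= 1, extinction probability = 1.

1.0000


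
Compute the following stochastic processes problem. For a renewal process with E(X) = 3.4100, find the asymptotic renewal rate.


Long-run renewal rate = 1/E(X)
= 1/3.4100
= 0.2933

0.2933


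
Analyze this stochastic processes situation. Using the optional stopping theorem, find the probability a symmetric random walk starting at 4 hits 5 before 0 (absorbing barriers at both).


By optional stopping theorem: E(M at tau) = M(0) = 4
P(hit 5)*5 + P(hit 0)*0 = 4
P(hit 5) = (4 - 0)/(5 - 0) = 4/5 = 0.8000

0.8000


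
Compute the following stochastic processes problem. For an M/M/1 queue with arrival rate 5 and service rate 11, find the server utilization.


rho = lambda/mu
= 5/11
= 0.4545

0.4545


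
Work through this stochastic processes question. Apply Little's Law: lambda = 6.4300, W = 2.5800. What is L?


Little's Law: L = lambda * W
= 6.4300 * 2.5800
= 16.5894

16.5894


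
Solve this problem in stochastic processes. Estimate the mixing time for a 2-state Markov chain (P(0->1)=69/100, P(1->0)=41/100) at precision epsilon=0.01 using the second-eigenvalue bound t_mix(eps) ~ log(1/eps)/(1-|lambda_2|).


lambda_2 = |1 - p01 - p10| = |1 - 0.6900 - 0.4100| = 0.1000
t_mix ~ log(1/eps)/(1 - |lambda_2|)
= log(100)/(1 - 0.1000) = 4.6052/0.9000
= 5.1169

5.1169


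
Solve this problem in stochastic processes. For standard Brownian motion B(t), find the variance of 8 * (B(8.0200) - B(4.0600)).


Var(alpha*(B(t)-B(s))) = alpha^2 * (t-s)
= 8^2 * (8.0200 - 4.0600)
= 64 * 3.9600
= 253.4400

253.4400


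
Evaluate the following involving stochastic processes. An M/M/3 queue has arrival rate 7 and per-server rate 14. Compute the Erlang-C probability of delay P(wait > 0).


a = lambda/mu = 0.5000
rho = a/c = 0.1667
Erlang-C formula applied:
C(c,a) = 0.0152

0.0152


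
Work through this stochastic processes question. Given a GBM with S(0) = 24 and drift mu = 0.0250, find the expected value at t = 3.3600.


E[S(t)] = S(0) * exp(mu * t)
= 24 * exp(0.0250 * 3.3600)
= 24 * 1.0876
= 26.1031

26.1031


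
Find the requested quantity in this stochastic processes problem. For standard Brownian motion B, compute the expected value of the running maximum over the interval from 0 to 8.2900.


E(max B(s)) = sqrt(2t/pi)
= sqrt(2*8.2900/pi)
= sqrt(5.2776)
= 2.2973

2.2973


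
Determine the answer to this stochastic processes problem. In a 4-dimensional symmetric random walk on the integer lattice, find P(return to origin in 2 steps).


P(return in 2 steps) = P(reverse first step) = 1/(2d)
= 1/8
= 0.1250

0.1250


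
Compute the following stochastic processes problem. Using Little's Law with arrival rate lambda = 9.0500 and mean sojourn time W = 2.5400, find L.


Little's Law: L = lambda * W
= 9.0500 * 2.5400
= 22.9870

22.9870


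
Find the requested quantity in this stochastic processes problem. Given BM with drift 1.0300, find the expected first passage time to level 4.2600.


Expected first passage time = a/mu
= 4.2600/1.0300
= 4.1359

4.1359


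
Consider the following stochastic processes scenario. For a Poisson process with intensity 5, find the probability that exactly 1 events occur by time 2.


P(N(t)=k) = (lambda*t)^k * exp(-lambda*t) / k!
lambda*t = 10
= 10^1 * exp(-10) / 1!
= 10 * 4.5400e-05 / 1
= 4.5400e-04

4.5400e-04


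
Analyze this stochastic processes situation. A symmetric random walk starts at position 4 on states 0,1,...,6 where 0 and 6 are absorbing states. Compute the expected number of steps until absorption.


For symmetric RW on 0,...,N with absorbing barriers, E(i) = i*(N-i)
E(4) = 4 * 2 = 8

8


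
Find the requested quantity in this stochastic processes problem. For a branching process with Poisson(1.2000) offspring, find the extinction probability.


Since mu = 1.2000 > 1, extinction prob q < 1.
Solve s = exp(mu*(s-1)) iteratively.
q = 0.6863

0.6863


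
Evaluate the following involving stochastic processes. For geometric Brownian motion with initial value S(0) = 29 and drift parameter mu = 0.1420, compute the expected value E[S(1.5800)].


E[S(t)] = S(0) * exp(mu * t)
= 29 * exp(0.1420 * 1.5800)
= 29 * 1.2515
= 36.2941

36.2941


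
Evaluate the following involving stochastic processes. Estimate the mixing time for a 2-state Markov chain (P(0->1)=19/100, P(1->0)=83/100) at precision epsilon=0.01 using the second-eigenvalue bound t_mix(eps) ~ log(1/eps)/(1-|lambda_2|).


lambda_2 = |1 - p01 - p10| = |1 - 0.1900 - 0.8300| = 0.0200
t_mix ~ log(1/eps)/(1 - |lambda_2|)
= log(100)/(1 - 0.0200) = 4.6052/0.9800
= 4.6992

4.6992


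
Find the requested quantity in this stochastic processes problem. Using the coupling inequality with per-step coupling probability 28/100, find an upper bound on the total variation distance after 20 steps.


TV distance bound <= (1-delta)^n
= (1 - 0.2800)^20
= 0.7200^20
= 0.0014

0.0014


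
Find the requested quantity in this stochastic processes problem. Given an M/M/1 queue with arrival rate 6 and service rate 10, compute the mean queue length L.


rho = 6/10 = 0.6000
L = rho/(1-rho)
= 0.6000/0.4000
= 1.5000

1.5000


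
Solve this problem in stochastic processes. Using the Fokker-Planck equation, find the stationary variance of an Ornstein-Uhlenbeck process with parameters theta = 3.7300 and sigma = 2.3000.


Stationary variance = sigma^2 / (2*theta)
= 2.3000^2 / (2*3.7300)
= 5.2900 / 7.4600
= 0.7091

0.7091


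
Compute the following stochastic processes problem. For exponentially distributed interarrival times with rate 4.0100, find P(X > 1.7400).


P(X > t) = exp(-lambda * t)
= exp(-4.0100 * 1.7400)
= exp(-6.9774) = 9.3273e-04

9.3273e-04


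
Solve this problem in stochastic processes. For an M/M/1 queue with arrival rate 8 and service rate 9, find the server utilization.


rho = lambda/mu
= 8/9
= 0.8889

0.8889


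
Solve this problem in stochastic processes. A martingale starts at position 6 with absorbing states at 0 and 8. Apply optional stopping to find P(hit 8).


By optional stopping theorem: E(M at tau) = M(0) = 6
P(hit 8)*8 + P(hit 0)*0 = 6
P(hit 8) = (6 - 0)/(8 - 0) = 3/4 = 0.7500

0.7500


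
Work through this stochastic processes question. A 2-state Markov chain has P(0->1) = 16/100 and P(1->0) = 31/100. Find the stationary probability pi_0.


Stationary distribution: pi_0 = p10/(p01+p10), pi_1 = p01/(p01+p10)
p01 = 0.1600, p10 = 0.3100
pi_0 = 0.6596

0.6596


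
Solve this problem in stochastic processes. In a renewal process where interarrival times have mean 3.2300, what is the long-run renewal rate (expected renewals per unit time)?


Long-run renewal rate = 1/E(X)
= 1/3.2300
= 0.3096

0.3096


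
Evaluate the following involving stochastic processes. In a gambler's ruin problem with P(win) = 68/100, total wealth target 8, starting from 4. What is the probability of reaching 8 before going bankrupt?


Gambler's ruin formula:
r = q/p = 0.3200/0.6800 = 0.4706
P(win) = (1 - r^i)/(1 - r^N)
= (1 - 0.4706^4)/(1 - 0.4706^8)
= 0.9533

0.9533


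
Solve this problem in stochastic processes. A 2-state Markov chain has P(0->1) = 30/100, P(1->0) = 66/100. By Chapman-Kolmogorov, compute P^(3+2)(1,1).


P^5 = P^3 * P^2
Computing via matrix multiplication of the transition matrix.
Entry (1,1) of P^5 = 0.3125

0.3125


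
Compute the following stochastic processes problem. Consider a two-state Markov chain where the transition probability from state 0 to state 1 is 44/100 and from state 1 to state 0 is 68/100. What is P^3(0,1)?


Computing P^3 by matrix multiplication.
P = [[0.5600, 0.4400], [0.6800, 0.3200]]
After raising P to the power 3:
P^3(0,1) = 0.3935

0.3935


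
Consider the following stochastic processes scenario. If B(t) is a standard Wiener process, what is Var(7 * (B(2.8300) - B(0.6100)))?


Var(alpha*(B(t)-B(s))) = alpha^2 * (t-s)
= 7^2 * (2.8300 - 0.6100)
= 49 * 2.2200
= 108.7800

108.7800


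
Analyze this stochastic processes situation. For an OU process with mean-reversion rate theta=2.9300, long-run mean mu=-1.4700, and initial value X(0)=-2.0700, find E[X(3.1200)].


E[X(t)] = mu + (X(0) - mu)*exp(-theta*t)
= -1.4700 + (-2.0700 - -1.4700)*exp(-2.9300*3.1200)
= -1.4700 + -0.6000 * 1.0712e-04
= -1.4701

-1.4701


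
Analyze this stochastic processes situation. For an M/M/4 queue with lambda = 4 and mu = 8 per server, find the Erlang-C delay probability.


a = lambda/mu = 0.5000
rho = a/c = 0.1250
Erlang-C formula applied:
C(c,a) = 0.0018

0.0018


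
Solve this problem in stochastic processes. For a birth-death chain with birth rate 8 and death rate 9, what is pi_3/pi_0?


For birth-death process, pi_n/pi_0 = (lambda/mu)^n
= (8/9)^3
= 0.7023

0.7023


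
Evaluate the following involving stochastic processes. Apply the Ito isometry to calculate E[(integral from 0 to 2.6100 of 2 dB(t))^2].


By Ito isometry: E[(int f dB)^2] = int f^2 dt
= 2^2 * 2.6100
= 4 * 2.6100 = 10.4400

10.4400


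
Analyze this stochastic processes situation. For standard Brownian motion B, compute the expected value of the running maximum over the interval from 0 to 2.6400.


E(max B(s)) = sqrt(2t/pi)
= sqrt(2*2.6400/pi)
= sqrt(1.6807)
= 1.2964

1.2964


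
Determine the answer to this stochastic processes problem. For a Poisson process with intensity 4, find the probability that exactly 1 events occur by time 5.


P(N(t)=k) = (lambda*t)^k * exp(-lambda*t) / k!
lambda*t = 20
= 20^1 * exp(-20) / 1!
= 20 * 2.0612e-09 / 1
= 4.1223e-08

4.1223e-08


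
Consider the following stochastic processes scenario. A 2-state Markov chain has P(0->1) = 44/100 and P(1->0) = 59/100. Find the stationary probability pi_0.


Stationary distribution: pi_0 = p10/(p01+p10), pi_1 = p01/(p01+p10)
p01 = 0.4400, p10 = 0.5900
pi_0 = 0.5728

0.5728


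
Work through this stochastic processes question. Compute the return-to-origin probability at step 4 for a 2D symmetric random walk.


P = C(4,2)^2 / 4^4
= 6^2 / 256
= 36 / 256
= 0.1406

0.1406


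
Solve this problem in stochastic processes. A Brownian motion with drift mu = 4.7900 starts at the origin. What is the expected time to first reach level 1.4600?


Expected first passage time = a/mu
= 1.4600/4.7900
= 0.3048

0.3048


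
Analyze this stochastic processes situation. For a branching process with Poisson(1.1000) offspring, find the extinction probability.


Since mu = 1.1000 > 1, extinction prob q < 1.
Solve s = exp(mu*(s-1)) iteratively.
q = 0.8239

0.8239


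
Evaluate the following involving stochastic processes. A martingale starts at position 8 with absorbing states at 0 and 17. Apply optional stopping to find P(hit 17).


By optional stopping theorem: E(M at tau) = M(0) = 8
P(hit 17)*17 + P(hit 0)*0 = 8
P(hit 17) = (8 - 0)/(17 - 0) = 8/17 = 0.4706

0.4706


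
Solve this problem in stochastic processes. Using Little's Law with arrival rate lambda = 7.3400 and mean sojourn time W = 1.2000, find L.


Little's Law: L = lambda * W
= 7.3400 * 1.2000
= 8.8080

8.8080


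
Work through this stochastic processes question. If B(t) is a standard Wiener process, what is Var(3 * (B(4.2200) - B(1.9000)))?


Var(alpha*(B(t)-B(s))) = alpha^2 * (t-s)
= 3^2 * (4.2200 - 1.9000)
= 9 * 2.3200
= 20.8800

20.8800


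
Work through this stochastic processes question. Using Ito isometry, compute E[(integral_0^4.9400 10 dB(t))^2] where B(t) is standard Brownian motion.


By Ito isometry: E[(int f dB)^2] = int f^2 dt
= 10^2 * 4.9400
= 100 * 4.9400 = 494.0000

494.0000


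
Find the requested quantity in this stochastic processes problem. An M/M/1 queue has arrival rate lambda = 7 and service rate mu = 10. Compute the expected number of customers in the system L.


rho = 7/10 = 0.7000
L = rho/(1-rho)
= 0.7000/0.3000
= 2.3333

2.3333


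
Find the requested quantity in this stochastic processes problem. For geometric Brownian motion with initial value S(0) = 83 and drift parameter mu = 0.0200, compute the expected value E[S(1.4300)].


E[S(t)] = S(0) * exp(mu * t)
= 83 * exp(0.0200 * 1.4300)
= 83 * 1.0290
= 85.4081

85.4081


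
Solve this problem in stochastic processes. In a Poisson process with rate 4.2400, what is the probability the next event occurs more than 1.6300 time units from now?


P(X > t) = exp(-lambda * t)
= exp(-4.2400 * 1.6300)
= exp(-6.9112) = 9.9656e-04

9.9656e-04


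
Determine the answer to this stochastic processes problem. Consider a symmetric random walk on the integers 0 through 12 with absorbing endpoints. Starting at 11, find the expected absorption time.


For symmetric RW on 0,...,N with absorbing barriers, E(i) = i*(N-i)
E(11) = 11 * 1 = 11

11


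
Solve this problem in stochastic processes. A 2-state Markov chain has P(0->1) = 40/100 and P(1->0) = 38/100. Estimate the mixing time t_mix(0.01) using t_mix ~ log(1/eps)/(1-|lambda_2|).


lambda_2 = |1 - p01 - p10| = |1 - 0.4000 - 0.3800| = 0.2200
t_mix ~ log(1/eps)/(1 - |lambda_2|)
= log(100)/(1 - 0.2200) = 4.6052/0.7800
= 5.9041

5.9041


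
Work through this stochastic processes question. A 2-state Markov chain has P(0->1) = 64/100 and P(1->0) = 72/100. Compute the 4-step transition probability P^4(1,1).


Computing P^4 by matrix multiplication.
P = [[0.3600, 0.6400], [0.7200, 0.2800]]
After raising P to the power 4:
P^4(1,1) = 0.4795

0.4795


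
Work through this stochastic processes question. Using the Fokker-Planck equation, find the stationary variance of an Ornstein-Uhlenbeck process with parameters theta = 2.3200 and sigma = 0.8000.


Stationary variance = sigma^2 / (2*theta)
= 0.8000^2 / (2*2.3200)
= 0.6400 / 4.6400
= 0.1379

0.1379


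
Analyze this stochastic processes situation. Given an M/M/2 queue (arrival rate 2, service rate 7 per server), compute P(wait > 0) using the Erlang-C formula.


a = lambda/mu = 0.2857
rho = a/c = 0.1429
Erlang-C formula applied:
C(c,a) = 0.0357

0.0357


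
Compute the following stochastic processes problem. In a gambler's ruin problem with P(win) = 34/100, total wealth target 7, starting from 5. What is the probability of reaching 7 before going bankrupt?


Gambler's ruin formula:
r = q/p = 0.6600/0.3400 = 1.9412
P(win) = (1 - r^i)/(1 - r^N)
= (1 - 1.9412^5)/(1 - 1.9412^7)
= 0.2582

0.2582


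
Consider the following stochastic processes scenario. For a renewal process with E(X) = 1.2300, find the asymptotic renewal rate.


Long-run renewal rate = 1/E(X)
= 1/1.2300
= 0.8130

0.8130


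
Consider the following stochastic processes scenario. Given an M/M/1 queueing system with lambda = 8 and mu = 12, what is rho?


rho = lambda/mu
= 8/12
= 0.6667

0.6667


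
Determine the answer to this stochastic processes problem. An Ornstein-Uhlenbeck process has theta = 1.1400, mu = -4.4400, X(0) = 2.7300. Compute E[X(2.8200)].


E[X(t)] = mu + (X(0) - mu)*exp(-theta*t)
= -4.4400 + (2.7300 - -4.4400)*exp(-1.1400*2.8200)
= -4.4400 + 7.1700 * 0.0402
= -4.1520

-4.1520


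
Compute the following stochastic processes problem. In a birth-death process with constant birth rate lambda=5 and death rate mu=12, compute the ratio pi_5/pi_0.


For birth-death process, pi_n/pi_0 = (lambda/mu)^n
= (5/12)^5
= 0.0126

0.0126


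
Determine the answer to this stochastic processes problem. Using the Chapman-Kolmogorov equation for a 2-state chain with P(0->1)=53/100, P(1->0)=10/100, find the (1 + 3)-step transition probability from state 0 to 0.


P^4 = P^1 * P^3
Computing via matrix multiplication of the transition matrix.
Entry (0,0) of P^4 = 0.1745

0.1745


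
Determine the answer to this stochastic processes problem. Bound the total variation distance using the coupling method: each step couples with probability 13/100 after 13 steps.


TV distance bound <= (1-delta)^n
= (1 - 0.1300)^13
= 0.8700^13
= 0.1636

0.1636


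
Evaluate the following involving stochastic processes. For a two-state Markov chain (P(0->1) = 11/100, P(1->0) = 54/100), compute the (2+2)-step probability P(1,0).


P^4 = P^2 * P^2
Computing via matrix multiplication of the transition matrix.
Entry (1,0) of P^4 = 0.8183

0.8183


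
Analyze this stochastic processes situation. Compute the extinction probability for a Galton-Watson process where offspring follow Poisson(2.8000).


Since mu = 2.8000 > 1, extinction prob q < 1.
Solve s = exp(mu*(s-1)) iteratively.
q = 0.0750

0.0750


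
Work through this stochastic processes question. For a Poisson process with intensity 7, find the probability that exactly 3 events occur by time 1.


P(N(t)=k) = (lambda*t)^k * exp(-lambda*t) / k!
lambda*t = 7
= 7^3 * exp(-7) / 3!
= 343 * 9.1188e-04 / 6
= 0.0521

0.0521


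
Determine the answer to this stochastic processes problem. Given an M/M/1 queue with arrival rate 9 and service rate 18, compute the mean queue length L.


rho = 9/18 = 0.5000
L = rho/(1-rho)
= 0.5000/0.5000
= 1.0000

1.0000


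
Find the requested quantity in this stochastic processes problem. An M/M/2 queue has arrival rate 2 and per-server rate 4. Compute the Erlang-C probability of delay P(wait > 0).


a = lambda/mu = 0.5000
rho = a/c = 0.2500
Erlang-C formula applied:
C(c,a) = 0.1000

0.1000


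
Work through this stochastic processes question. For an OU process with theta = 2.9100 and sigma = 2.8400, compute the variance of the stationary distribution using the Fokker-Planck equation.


Stationary variance = sigma^2 / (2*theta)
= 2.8400^2 / (2*2.9100)
= 8.0656 / 5.8200
= 1.3858

1.3858


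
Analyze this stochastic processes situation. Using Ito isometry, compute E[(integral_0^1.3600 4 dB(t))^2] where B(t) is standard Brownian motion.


By Ito isometry: E[(int f dB)^2] = int f^2 dt
= 4^2 * 1.3600
= 16 * 1.3600 = 21.7600

21.7600


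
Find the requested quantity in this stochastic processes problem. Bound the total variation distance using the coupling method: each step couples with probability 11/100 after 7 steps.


TV distance bound <= (1-delta)^n
= (1 - 0.1100)^7
= 0.8900^7
= 0.4423

0.4423


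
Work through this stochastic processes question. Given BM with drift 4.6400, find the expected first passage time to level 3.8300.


Expected first passage time = a/mu
= 3.8300/4.6400
= 0.8254

0.8254


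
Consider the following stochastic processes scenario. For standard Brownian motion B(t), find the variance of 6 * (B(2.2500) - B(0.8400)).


Var(alpha*(B(t)-B(s))) = alpha^2 * (t-s)
= 6^2 * (2.2500 - 0.8400)
= 36 * 1.4100
= 50.7600

50.7600


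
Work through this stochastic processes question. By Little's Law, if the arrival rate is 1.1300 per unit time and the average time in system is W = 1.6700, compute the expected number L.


Little's Law: L = lambda * W
= 1.1300 * 1.6700
= 1.8871

1.8871


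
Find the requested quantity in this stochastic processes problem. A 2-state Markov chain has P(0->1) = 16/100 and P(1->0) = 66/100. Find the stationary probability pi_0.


Stationary distribution: pi_0 = p10/(p01+p10), pi_1 = p01/(p01+p10)
p01 = 0.1600, p10 = 0.6600
pi_0 = 0.8049

0.8049


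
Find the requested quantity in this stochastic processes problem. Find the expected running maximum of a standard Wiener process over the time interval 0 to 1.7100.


E(max B(s)) = sqrt(2t/pi)
= sqrt(2*1.7100/pi)
= sqrt(1.0886)
= 1.0434

1.0434


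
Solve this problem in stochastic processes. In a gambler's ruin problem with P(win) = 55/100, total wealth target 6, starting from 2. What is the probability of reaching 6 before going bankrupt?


Gambler's ruin formula:
r = q/p = 0.4500/0.5500 = 0.8182
P(win) = (1 - r^i)/(1 - r^N)
= (1 - 0.8182^2)/(1 - 0.8182^6)
= 0.4722

0.4722


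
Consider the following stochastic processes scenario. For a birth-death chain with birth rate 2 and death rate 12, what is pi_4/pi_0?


For birth-death process, pi_n/pi_0 = (lambda/mu)^n
= (2/12)^4
= 7.7160e-04

7.7160e-04


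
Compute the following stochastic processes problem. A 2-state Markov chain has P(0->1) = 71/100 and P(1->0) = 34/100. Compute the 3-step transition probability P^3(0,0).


Computing P^3 by matrix multiplication.
P = [[0.2900, 0.7100], [0.3400, 0.6600]]
After raising P to the power 3:
P^3(0,0) = 0.3237

0.3237


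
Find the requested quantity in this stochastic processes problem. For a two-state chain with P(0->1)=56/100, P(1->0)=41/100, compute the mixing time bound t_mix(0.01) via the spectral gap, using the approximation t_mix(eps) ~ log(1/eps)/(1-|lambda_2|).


lambda_2 = |1 - p01 - p10| = |1 - 0.5600 - 0.4100| = 0.0300
t_mix ~ log(1/eps)/(1 - |lambda_2|)
= log(100)/(1 - 0.0300) = 4.6052/0.9700
= 4.7476

4.7476


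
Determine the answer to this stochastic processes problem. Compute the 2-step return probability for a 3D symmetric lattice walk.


P(return in 2 steps) = P(reverse first step) = 1/(2d)
= 1/6
= 0.1667

0.1667


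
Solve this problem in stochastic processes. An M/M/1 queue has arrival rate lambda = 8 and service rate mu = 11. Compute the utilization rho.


rho = lambda/mu
= 8/11
= 0.7273

0.7273


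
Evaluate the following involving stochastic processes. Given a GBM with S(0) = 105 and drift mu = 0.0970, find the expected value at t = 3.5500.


E[S(t)] = S(0) * exp(mu * t)
= 105 * exp(0.0970 * 3.5500)
= 105 * 1.4111
= 148.1626

148.1626


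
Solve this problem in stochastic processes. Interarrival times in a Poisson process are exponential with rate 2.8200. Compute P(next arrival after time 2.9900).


P(X > t) = exp(-lambda * t)
= exp(-2.8200 * 2.9900)
= exp(-8.4318) = 2.1783e-04

2.1783e-04


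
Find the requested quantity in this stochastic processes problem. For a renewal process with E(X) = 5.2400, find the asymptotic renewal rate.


Long-run renewal rate = 1/E(X)
= 1/5.2400
= 0.1908

0.1908


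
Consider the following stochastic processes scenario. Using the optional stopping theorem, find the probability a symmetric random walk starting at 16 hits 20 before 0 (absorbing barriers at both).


By optional stopping theorem: E(M at tau) = M(0) = 16
P(hit 20)*20 + P(hit 0)*0 = 16
P(hit 20) = (16 - 0)/(20 - 0) = 4/5 = 0.8000

0.8000


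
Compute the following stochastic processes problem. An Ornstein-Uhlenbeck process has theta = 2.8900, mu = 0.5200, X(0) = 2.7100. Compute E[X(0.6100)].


E[X(t)] = mu + (X(0) - mu)*exp(-theta*t)
= 0.5200 + (2.7100 - 0.5200)*exp(-2.8900*0.6100)
= 0.5200 + 2.1900 * 0.1715
= 0.8957

0.8957


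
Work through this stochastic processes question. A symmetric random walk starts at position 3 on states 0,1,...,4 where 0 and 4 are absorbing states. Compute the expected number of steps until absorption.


For symmetric RW on 0,...,N with absorbing barriers, E(i) = i*(N-i)
E(3) = 3 * 1 = 3

3


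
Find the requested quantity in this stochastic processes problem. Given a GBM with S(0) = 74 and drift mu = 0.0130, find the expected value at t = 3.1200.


E[S(t)] = S(0) * exp(mu * t)
= 74 * exp(0.0130 * 3.1200)
= 74 * 1.0414
= 77.0631

77.0631


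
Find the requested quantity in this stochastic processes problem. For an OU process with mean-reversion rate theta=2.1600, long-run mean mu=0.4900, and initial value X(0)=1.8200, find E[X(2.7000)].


E[X(t)] = mu + (X(0) - mu)*exp(-theta*t)
= 0.4900 + (1.8200 - 0.4900)*exp(-2.1600*2.7000)
= 0.4900 + 1.3300 * 0.0029
= 0.4939

0.4939


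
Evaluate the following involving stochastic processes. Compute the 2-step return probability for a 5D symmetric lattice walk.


P(return in 2 steps) = P(reverse first step) = 1/(2d)
= 1/10
= 0.1000

0.1000


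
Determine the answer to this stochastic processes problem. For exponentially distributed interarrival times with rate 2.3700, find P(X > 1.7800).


P(X > t) = exp(-lambda * t)
= exp(-2.3700 * 1.7800)
= exp(-4.2186) = 0.0147

0.0147


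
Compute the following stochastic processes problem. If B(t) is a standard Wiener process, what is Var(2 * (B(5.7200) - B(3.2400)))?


Var(alpha*(B(t)-B(s))) = alpha^2 * (t-s)
= 2^2 * (5.7200 - 3.2400)
= 4 * 2.4800
= 9.9200

9.9200


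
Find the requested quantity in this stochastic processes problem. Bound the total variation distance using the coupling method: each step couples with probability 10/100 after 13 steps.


TV distance bound <= (1-delta)^n
= (1 - 0.1000)^13
= 0.9000^13
= 0.2542

0.2542


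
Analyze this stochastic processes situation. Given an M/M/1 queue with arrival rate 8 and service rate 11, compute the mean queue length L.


rho = 8/11 = 0.7273
L = rho/(1-rho)
= 0.7273/0.2727
= 2.6667

2.6667


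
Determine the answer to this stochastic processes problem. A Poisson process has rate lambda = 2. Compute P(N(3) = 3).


P(N(t)=k) = (lambda*t)^k * exp(-lambda*t) / k!
lambda*t = 6
= 6^3 * exp(-6) / 3!
= 216 * 0.0025 / 6
= 0.0892

0.0892


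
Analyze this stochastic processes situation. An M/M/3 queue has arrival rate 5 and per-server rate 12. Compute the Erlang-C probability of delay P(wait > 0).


a = lambda/mu = 0.4167
rho = a/c = 0.1389
Erlang-C formula applied:
C(c,a) = 0.0092

0.0092


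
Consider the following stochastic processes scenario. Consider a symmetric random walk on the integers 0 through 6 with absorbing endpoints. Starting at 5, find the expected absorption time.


For symmetric RW on 0,...,N with absorbing barriers, E(i) = i*(N-i)
E(5) = 5 * 1 = 5

5


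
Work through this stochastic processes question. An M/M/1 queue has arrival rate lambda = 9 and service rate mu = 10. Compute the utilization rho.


rho = lambda/mu
= 9/10
= 0.9000

0.9000


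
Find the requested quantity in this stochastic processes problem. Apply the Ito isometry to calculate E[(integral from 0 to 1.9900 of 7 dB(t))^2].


By Ito isometry: E[(int f dB)^2] = int f^2 dt
= 7^2 * 1.9900
= 49 * 1.9900 = 97.5100

97.5100


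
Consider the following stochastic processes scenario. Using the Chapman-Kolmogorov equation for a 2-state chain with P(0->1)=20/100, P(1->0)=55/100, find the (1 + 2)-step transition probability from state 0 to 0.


P^3 = P^1 * P^2
Computing via matrix multiplication of the transition matrix.
Entry (0,0) of P^3 = 0.7375

0.7375


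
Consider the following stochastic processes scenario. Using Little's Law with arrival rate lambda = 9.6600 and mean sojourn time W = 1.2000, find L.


Little's Law: L = lambda * W
= 9.6600 * 1.2000
= 11.5920

11.5920


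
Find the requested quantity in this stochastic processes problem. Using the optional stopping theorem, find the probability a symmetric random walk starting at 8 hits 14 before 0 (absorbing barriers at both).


By optional stopping theorem: E(M at tau) = M(0) = 8
P(hit 14)*14 + P(hit 0)*0 = 8
P(hit 14) = (8 - 0)/(14 - 0) = 4/7 = 0.5714

0.5714


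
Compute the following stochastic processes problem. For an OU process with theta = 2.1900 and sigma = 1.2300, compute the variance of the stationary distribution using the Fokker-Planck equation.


Stationary variance = sigma^2 / (2*theta)
= 1.2300^2 / (2*2.1900)
= 1.5129 / 4.3800
= 0.3454

0.3454


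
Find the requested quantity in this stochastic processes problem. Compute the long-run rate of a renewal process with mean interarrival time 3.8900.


Long-run renewal rate = 1/E(X)
= 1/3.8900
= 0.2571

0.2571


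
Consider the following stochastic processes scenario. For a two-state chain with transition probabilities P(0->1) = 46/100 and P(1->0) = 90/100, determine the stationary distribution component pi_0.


Stationary distribution: pi_0 = p10/(p01+p10), pi_1 = p01/(p01+p10)
p01 = 0.4600, p10 = 0.9000
pi_0 = 0.6618

0.6618


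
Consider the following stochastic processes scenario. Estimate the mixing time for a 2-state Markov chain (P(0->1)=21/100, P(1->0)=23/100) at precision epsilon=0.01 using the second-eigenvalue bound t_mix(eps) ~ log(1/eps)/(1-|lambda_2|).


lambda_2 = |1 - p01 - p10| = |1 - 0.2100 - 0.2300| = 0.5600
t_mix ~ log(1/eps)/(1 - |lambda_2|)
= log(100)/(1 - 0.5600) = 4.6052/0.4400
= 10.4663

10.4663


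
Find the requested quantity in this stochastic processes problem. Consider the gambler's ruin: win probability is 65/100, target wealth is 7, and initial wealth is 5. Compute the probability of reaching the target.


Gambler's ruin formula:
r = q/p = 0.3500/0.6500 = 0.5385
P(win) = (1 - r^i)/(1 - r^N)
= (1 - 0.5385^5)/(1 - 0.5385^7)
= 0.9674

0.9674


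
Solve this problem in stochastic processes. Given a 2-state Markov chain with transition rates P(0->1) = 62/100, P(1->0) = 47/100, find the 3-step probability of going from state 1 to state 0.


Computing P^3 by matrix multiplication.
P = [[0.3800, 0.6200], [0.4700, 0.5300]]
After raising P to the power 3:
P^3(1,0) = 0.4315

0.4315


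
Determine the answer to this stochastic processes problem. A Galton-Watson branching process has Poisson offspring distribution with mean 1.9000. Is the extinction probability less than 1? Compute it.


Since mu = 1.9000 > 1, extinction prob q < 1.
Solve s = exp(mu*(s-1)) iteratively.
q = 0.2328

0.2328


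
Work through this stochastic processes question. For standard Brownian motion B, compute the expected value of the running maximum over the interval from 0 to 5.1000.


E(max B(s)) = sqrt(2t/pi)
= sqrt(2*5.1000/pi)
= sqrt(3.2468)
= 1.8019

1.8019


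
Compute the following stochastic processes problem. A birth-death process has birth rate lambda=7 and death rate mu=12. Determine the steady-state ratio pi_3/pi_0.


For birth-death process, pi_n/pi_0 = (lambda/mu)^n
= (7/12)^3
= 0.1985

0.1985


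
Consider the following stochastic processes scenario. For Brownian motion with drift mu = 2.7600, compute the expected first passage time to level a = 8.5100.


Expected first passage time = a/mu
= 8.5100/2.7600
= 3.0833

3.0833


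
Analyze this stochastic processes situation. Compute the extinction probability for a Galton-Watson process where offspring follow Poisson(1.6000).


Since mu = 1.6000 > 1, extinction prob q < 1.
Solve s = exp(mu*(s-1)) iteratively.
q = 0.3580

0.3580


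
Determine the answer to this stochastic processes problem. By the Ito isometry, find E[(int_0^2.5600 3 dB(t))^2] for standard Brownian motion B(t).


By Ito isometry: E[(int f dB)^2] = int f^2 dt
= 3^2 * 2.5600
= 9 * 2.5600 = 23.0400

23.0400


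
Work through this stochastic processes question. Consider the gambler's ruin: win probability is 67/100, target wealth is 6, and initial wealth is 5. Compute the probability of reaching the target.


Gambler's ruin formula:
r = q/p = 0.3300/0.6700 = 0.4925
P(win) = (1 - r^i)/(1 - r^N)
= (1 - 0.4925^5)/(1 - 0.4925^6)
= 0.9851

0.9851


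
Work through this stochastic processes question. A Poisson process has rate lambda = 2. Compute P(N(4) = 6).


P(N(t)=k) = (lambda*t)^k * exp(-lambda*t) / k!
lambda*t = 8
= 8^6 * exp(-8) / 6!
= 262144 * 3.3546e-04 / 720
= 0.1221

0.1221


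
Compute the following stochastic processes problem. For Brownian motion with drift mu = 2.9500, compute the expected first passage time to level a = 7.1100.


Expected first passage time = a/mu
= 7.1100/2.9500
= 2.4102

2.4102


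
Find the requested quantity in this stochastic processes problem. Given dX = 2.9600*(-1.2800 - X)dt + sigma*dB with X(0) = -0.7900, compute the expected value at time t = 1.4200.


E[X(t)] = mu + (X(0) - mu)*exp(-theta*t)
= -1.2800 + (-0.7900 - -1.2800)*exp(-2.9600*1.4200)
= -1.2800 + 0.4900 * 0.0149
= -1.2727

-1.2727


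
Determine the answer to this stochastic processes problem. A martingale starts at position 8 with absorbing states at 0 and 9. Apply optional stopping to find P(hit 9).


By optional stopping theorem: E(M at tau) = M(0) = 8
P(hit 9)*9 + P(hit 0)*0 = 8
P(hit 9) = (8 - 0)/(9 - 0) = 8/9 = 0.8889

0.8889


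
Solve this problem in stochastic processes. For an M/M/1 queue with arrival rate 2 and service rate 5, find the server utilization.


rho = lambda/mu
= 2/5
= 0.4000

0.4000


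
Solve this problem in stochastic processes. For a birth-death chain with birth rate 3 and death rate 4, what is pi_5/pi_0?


For birth-death process, pi_n/pi_0 = (lambda/mu)^n
= (3/4)^5
= 0.2373

0.2373


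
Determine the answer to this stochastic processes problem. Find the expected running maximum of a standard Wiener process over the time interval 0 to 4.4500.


E(max B(s)) = sqrt(2t/pi)
= sqrt(2*4.4500/pi)
= sqrt(2.8330)
= 1.6831

1.6831


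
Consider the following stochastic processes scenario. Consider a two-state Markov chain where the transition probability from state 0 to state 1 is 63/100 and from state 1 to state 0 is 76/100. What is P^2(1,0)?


Computing P^2 by matrix multiplication.
P = [[0.3700, 0.6300], [0.7600, 0.2400]]
After raising P to the power 2:
P^2(1,0) = 0.4636

0.4636


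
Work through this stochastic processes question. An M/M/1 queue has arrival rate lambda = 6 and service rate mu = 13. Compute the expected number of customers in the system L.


rho = 6/13 = 0.4615
L = rho/(1-rho)
= 0.4615/0.5385
= 0.8571

0.8571


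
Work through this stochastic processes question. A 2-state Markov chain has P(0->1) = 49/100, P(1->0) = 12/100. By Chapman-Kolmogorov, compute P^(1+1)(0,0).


P^2 = P^1 * P^1
Computing via matrix multiplication of the transition matrix.
Entry (0,0) of P^2 = 0.3189

0.3189


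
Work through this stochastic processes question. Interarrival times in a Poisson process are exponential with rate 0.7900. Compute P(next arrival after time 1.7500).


P(X > t) = exp(-lambda * t)
= exp(-0.7900 * 1.7500)
= exp(-1.3825) = 0.2510

0.2510


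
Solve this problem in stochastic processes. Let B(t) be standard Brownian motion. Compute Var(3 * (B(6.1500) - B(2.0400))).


Var(alpha*(B(t)-B(s))) = alpha^2 * (t-s)
= 3^2 * (6.1500 - 2.0400)
= 9 * 4.1100
= 36.9900

36.9900


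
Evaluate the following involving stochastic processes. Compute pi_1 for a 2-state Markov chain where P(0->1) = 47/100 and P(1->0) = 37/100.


Stationary distribution: pi_0 = p10/(p01+p10), pi_1 = p01/(p01+p10)
p01 = 0.4700, p10 = 0.3700
pi_1 = 0.5595

0.5595


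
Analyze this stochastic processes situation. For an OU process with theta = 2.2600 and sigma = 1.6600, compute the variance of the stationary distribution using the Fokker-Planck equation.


Stationary variance = sigma^2 / (2*theta)
= 1.6600^2 / (2*2.2600)
= 2.7556 / 4.5200
= 0.6096

0.6096


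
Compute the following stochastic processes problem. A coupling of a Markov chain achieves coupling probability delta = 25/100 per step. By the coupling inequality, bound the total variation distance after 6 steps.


TV distance bound <= (1-delta)^n
= (1 - 0.2500)^6
= 0.7500^6
= 0.1780

0.1780


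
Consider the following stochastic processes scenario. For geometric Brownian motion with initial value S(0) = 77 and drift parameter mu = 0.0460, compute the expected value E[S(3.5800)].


E[S(t)] = S(0) * exp(mu * t)
= 77 * exp(0.0460 * 3.5800)
= 77 * 1.1790
= 90.7842

90.7842


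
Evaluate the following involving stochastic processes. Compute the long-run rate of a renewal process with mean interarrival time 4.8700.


Long-run renewal rate = 1/E(X)
= 1/4.8700
= 0.2053

0.2053


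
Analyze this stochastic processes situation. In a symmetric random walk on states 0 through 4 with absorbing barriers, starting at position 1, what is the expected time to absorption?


For symmetric RW on 0,...,N with absorbing barriers, E(i) = i*(N-i)
E(1) = 1 * 3 = 3

3


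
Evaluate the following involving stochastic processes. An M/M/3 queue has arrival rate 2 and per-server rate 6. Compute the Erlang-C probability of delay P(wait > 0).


a = lambda/mu = 0.3333
rho = a/c = 0.1111
Erlang-C formula applied:
C(c,a) = 0.0050

0.0050


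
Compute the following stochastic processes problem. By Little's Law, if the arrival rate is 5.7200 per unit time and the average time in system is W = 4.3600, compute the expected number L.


Little's Law: L = lambda * W
= 5.7200 * 4.3600
= 24.9392

24.9392


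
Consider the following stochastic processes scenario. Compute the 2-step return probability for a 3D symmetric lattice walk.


P(return in 2 steps) = P(reverse first step) = 1/(2d)
= 1/6
= 0.1667

0.1667


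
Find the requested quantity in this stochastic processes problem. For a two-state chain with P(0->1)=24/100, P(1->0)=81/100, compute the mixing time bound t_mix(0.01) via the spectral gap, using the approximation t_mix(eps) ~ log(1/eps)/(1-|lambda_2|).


lambda_2 = |1 - p01 - p10| = |1 - 0.2400 - 0.8100| = 0.0500
t_mix ~ log(1/eps)/(1 - |lambda_2|)
= log(100)/(1 - 0.0500) = 4.6052/0.9500
= 4.8475

4.8475


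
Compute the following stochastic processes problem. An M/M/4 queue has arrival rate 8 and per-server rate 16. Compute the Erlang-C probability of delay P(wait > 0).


a = lambda/mu = 0.5000
rho = a/c = 0.1250
Erlang-C formula applied:
C(c,a) = 0.0018

0.0018


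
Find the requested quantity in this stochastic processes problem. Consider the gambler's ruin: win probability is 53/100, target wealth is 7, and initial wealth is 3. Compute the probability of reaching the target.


Gambler's ruin formula:
r = q/p = 0.4700/0.5300 = 0.8868
P(win) = (1 - r^i)/(1 - r^N)
= (1 - 0.8868^3)/(1 - 0.8868^7)
= 0.5321

0.5321


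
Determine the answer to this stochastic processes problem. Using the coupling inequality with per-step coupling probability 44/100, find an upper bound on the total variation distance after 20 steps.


TV distance bound <= (1-delta)^n
= (1 - 0.4400)^20
= 0.5600^20
= 9.1994e-06

9.1994e-06


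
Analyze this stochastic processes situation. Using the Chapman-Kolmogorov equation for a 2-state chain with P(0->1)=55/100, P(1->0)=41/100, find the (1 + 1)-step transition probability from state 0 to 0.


P^2 = P^1 * P^1
Computing via matrix multiplication of the transition matrix.
Entry (0,0) of P^2 = 0.4280

0.4280


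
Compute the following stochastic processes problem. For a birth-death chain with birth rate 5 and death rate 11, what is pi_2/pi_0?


For birth-death process, pi_n/pi_0 = (lambda/mu)^n
= (5/11)^2
= 0.2066

0.2066


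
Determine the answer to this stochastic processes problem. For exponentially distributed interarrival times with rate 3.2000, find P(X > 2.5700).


P(X > t) = exp(-lambda * t)
= exp(-3.2000 * 2.5700)
= exp(-8.2240) = 2.6814e-04

2.6814e-04


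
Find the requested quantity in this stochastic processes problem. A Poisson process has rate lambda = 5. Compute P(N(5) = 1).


P(N(t)=k) = (lambda*t)^k * exp(-lambda*t) / k!
lambda*t = 25
= 25^1 * exp(-25) / 1!
= 25 * 1.3888e-11 / 1
= 3.4720e-10

3.4720e-10
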